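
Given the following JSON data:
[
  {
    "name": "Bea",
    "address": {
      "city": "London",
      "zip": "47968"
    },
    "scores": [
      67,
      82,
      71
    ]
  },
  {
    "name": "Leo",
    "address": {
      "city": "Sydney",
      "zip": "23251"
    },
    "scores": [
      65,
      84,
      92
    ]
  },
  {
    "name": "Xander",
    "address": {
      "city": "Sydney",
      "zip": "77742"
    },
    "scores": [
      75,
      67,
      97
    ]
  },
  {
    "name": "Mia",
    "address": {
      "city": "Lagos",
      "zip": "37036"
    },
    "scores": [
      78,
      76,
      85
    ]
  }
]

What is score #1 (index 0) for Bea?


Path: records[0].scores[0]
Value: 67

ANSWER: 67


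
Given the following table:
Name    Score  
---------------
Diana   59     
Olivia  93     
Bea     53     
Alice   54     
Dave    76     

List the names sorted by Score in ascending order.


Sorting by Score (ascending):
  Bea: 53
  Alice: 54
  Diana: 59
  Dave: 76
  Olivia: 93


ANSWER: Bea, Alice, Diana, Dave, Olivia


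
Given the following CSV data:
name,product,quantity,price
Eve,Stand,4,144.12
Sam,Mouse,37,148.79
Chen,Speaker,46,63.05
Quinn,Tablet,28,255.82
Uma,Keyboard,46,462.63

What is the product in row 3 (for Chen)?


Row 3: Chen
Column 'product' = Speaker

ANSWER: Speaker


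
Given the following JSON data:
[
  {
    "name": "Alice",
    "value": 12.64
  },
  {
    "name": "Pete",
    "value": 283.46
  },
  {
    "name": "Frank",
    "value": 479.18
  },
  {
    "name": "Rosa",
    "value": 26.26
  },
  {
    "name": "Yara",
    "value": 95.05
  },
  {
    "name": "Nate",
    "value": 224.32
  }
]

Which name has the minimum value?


Comparing values:
  Alice: 12.64
  Pete: 283.46
  Frank: 479.18
  Rosa: 26.26
  Yara: 95.05
  Nate: 224.32
Minimum: Alice (12.64)

ANSWER: Alice


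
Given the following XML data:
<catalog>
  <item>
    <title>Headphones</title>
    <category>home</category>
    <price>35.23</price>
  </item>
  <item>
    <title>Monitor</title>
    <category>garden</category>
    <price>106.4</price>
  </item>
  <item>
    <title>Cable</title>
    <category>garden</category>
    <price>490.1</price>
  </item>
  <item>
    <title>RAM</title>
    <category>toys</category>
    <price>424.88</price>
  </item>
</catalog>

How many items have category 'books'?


Scanning <item> elements for <category>books</category>:
Count: 0

ANSWER: 0


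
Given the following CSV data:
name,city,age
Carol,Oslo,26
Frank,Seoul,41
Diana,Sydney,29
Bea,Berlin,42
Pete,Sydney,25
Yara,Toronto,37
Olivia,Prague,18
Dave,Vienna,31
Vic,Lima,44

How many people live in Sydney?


Scanning city column for 'Sydney':
  Row 3: Diana -> MATCH
  Row 5: Pete -> MATCH
Total matches: 2

ANSWER: 2


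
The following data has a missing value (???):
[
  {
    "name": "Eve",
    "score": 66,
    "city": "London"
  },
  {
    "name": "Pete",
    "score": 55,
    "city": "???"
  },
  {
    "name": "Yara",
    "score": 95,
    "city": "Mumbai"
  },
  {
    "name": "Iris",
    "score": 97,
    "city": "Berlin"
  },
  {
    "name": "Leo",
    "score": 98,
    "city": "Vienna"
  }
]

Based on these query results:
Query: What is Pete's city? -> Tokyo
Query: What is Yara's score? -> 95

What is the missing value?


The missing value is Pete's city
From query: Pete's city = Tokyo

ANSWER: Tokyo


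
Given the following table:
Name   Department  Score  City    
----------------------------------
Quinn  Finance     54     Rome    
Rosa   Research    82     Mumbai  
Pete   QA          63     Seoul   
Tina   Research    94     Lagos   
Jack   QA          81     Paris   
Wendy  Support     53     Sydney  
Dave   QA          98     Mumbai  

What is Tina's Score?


Row 4: Tina
Score = 94

ANSWER: 94


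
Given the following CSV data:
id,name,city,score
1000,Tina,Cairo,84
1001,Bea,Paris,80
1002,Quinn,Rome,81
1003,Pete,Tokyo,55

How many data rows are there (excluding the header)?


Counting rows (excluding header):
Header: id,name,city,score
Data rows: 4

ANSWER: 4


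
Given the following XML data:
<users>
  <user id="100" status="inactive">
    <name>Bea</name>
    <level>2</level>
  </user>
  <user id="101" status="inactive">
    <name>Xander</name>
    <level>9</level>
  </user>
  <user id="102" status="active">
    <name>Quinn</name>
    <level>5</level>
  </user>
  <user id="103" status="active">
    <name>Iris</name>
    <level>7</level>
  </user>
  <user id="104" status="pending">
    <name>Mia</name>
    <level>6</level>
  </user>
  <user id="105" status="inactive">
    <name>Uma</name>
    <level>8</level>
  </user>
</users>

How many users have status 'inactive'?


Counting users with status='inactive':
  Bea (id=100) -> MATCH
  Xander (id=101) -> MATCH
  Uma (id=105) -> MATCH
Count: 3

ANSWER: 3


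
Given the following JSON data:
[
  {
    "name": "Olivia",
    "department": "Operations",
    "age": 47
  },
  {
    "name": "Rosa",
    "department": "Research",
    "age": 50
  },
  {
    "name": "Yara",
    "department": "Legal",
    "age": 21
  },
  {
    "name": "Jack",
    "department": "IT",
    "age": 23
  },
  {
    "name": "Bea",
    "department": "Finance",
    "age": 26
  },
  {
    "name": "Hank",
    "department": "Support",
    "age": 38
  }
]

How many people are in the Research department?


Scanning records for department = Research
  Record 1: Rosa
Count: 1

ANSWER: 1


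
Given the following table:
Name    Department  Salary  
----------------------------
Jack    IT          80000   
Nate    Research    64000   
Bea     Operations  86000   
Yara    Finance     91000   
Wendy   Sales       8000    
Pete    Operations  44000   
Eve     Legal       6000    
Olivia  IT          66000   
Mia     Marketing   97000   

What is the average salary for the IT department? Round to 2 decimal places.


IT department members:
  Jack: 80000
  Olivia: 66000
Sum = 146000
Count = 2
Average = 146000 / 2 = 73000.00

ANSWER: 73000.00


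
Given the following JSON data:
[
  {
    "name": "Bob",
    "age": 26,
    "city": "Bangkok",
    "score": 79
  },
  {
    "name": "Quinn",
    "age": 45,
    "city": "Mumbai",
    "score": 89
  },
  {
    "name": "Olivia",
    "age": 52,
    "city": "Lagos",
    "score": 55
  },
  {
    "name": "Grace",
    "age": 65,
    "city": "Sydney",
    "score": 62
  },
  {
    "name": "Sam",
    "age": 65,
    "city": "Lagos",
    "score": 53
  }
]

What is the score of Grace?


Looking up record where name = Grace
Record index: 3
Field 'score' = 62

ANSWER: 62


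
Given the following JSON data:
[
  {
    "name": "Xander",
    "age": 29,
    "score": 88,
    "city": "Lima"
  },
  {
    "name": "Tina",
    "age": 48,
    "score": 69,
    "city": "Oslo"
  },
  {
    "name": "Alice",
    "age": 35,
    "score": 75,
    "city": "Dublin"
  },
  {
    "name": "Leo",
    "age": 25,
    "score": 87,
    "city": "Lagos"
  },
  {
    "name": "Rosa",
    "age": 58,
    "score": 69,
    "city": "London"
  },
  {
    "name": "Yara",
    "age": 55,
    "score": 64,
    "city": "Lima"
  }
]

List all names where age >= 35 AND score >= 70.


Checking both conditions:
  Xander (age=29, score=88) -> no
  Tina (age=48, score=69) -> no
  Alice (age=35, score=75) -> YES
  Leo (age=25, score=87) -> no
  Rosa (age=58, score=69) -> no
  Yara (age=55, score=64) -> no


ANSWER: Alice


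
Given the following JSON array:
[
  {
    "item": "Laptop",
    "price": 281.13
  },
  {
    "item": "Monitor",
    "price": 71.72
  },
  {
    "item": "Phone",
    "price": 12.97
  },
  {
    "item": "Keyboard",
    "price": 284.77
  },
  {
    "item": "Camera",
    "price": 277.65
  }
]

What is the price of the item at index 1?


Array index 1 -> Monitor
price = 71.72

ANSWER: 71.72


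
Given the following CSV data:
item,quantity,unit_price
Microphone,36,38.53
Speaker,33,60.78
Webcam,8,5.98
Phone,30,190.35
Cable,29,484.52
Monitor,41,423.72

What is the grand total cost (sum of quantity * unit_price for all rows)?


Computing row totals:
  Microphone: 36 * 38.53 = 1387.08
  Speaker: 33 * 60.78 = 2005.74
  Webcam: 8 * 5.98 = 47.84
  Phone: 30 * 190.35 = 5710.5
  Cable: 29 * 484.52 = 14051.08
  Monitor: 41 * 423.72 = 17372.52
Grand total = 1387.08 + 2005.74 + 47.84 + 5710.5 + 14051.08 + 17372.52 = 40574.76

ANSWER: 40574.76


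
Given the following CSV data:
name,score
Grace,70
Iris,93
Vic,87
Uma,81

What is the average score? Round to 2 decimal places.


Scores: 70, 93, 87, 81
Sum = 331
Count = 4
Average = 331 / 4 = 82.75

ANSWER: 82.75


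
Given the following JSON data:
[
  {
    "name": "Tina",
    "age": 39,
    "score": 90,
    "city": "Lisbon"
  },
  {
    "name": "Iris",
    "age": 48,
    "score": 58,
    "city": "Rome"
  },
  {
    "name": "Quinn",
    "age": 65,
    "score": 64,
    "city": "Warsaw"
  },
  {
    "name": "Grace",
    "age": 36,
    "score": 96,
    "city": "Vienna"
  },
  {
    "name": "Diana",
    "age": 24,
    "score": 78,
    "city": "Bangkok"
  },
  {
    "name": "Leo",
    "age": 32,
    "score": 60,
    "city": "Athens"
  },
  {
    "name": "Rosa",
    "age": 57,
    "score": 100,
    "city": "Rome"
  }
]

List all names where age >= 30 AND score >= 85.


Checking both conditions:
  Tina (age=39, score=90) -> YES
  Iris (age=48, score=58) -> no
  Quinn (age=65, score=64) -> no
  Grace (age=36, score=96) -> YES
  Diana (age=24, score=78) -> no
  Leo (age=32, score=60) -> no
  Rosa (age=57, score=100) -> YES


ANSWER: Tina, Grace, Rosa


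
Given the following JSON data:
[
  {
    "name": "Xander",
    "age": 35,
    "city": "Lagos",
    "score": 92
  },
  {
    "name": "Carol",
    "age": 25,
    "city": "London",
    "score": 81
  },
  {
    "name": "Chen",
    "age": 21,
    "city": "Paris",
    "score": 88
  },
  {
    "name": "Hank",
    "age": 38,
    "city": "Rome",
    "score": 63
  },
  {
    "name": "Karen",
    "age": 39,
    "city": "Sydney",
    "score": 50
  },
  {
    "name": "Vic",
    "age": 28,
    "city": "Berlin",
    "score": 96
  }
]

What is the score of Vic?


Looking up record where name = Vic
Record index: 5
Field 'score' = 96

ANSWER: 96


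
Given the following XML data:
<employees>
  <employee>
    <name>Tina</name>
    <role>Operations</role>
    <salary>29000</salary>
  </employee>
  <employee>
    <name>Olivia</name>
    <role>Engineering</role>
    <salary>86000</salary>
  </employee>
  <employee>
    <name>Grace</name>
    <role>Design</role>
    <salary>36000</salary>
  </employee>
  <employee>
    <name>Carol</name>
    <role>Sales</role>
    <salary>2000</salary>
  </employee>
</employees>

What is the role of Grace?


Searching for <employee> with <name>Grace</name>
Found at position 3
<role>Design</role>

ANSWER: Design


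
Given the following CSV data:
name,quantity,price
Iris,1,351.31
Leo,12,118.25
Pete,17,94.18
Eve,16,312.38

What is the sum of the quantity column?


Values in 'quantity' column:
  Row 1: 1
  Row 2: 12
  Row 3: 17
  Row 4: 16
Sum = 1 + 12 + 17 + 16 = 46

ANSWER: 46


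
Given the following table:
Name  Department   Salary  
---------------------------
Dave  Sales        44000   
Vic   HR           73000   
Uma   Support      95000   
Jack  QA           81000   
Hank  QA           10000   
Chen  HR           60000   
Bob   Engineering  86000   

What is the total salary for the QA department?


QA department members:
  Jack: 81000
  Hank: 10000
Total = 81000 + 10000 = 91000

ANSWER: 91000


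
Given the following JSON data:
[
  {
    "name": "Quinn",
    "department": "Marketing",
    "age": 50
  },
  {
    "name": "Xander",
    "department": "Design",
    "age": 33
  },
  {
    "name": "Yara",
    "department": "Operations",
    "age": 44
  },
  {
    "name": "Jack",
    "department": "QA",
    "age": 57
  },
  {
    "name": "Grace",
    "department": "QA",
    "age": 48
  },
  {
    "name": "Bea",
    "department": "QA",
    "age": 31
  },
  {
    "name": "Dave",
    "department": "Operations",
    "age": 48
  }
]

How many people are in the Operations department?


Scanning records for department = Operations
  Record 2: Yara
  Record 6: Dave
Count: 2

ANSWER: 2


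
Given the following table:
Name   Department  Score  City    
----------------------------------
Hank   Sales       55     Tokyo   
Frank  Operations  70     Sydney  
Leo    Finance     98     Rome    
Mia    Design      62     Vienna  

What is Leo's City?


Row 3: Leo
City = Rome

ANSWER: Rome


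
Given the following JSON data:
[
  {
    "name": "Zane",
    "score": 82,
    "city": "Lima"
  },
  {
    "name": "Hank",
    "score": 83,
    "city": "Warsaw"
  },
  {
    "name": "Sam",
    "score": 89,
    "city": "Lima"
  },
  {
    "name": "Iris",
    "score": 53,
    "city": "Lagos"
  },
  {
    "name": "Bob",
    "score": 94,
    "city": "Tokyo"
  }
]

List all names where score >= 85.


Filtering records where score >= 85:
  Zane (score=82) -> no
  Hank (score=83) -> no
  Sam (score=89) -> YES
  Iris (score=53) -> no
  Bob (score=94) -> YES


ANSWER: Sam, Bob


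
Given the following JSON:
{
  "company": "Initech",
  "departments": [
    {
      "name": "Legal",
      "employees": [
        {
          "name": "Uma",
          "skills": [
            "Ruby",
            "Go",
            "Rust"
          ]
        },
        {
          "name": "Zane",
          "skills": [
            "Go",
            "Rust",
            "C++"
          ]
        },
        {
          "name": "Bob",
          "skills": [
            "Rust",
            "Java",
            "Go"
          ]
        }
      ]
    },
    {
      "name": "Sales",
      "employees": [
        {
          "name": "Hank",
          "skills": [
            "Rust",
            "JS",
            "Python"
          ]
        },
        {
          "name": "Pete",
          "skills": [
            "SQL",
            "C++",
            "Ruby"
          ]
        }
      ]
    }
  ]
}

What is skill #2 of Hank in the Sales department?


Path: departments[1].employees[0].skills[1]
Value: JS

ANSWER: JS


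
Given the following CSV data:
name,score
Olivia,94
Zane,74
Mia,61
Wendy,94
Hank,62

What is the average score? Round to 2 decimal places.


Scores: 94, 74, 61, 94, 62
Sum = 385
Count = 5
Average = 385 / 5 = 77.00

ANSWER: 77.00


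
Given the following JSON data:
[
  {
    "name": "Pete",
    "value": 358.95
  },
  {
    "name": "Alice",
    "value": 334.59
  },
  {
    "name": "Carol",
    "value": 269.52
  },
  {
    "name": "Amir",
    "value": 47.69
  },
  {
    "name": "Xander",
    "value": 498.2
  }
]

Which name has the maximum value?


Comparing values:
  Pete: 358.95
  Alice: 334.59
  Carol: 269.52
  Amir: 47.69
  Xander: 498.2
Maximum: Xander (498.2)

ANSWER: Xander


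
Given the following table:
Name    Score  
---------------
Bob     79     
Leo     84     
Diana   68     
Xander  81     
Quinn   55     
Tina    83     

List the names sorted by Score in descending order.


Sorting by Score (descending):
  Leo: 84
  Tina: 83
  Xander: 81
  Bob: 79
  Diana: 68
  Quinn: 55


ANSWER: Leo, Tina, Xander, Bob, Diana, Quinn


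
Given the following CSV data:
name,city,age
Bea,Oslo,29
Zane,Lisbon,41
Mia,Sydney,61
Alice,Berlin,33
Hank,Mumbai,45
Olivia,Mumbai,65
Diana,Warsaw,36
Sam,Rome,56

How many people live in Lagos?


Scanning city column for 'Lagos':
Total matches: 0

ANSWER: 0


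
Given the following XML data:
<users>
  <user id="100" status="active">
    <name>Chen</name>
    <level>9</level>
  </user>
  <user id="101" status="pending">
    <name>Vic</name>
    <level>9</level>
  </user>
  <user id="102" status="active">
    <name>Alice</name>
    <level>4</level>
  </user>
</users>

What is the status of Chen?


Finding user with name = Chen
user id="100" status="active"

ANSWER: active


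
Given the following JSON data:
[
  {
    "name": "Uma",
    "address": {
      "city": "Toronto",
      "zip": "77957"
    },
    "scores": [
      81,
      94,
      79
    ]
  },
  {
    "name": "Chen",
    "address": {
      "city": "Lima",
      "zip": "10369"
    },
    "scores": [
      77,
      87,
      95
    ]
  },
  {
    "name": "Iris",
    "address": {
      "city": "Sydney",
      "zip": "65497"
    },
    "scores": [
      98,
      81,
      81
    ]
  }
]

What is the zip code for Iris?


Path: records[2].address.zip
Value: 65497

ANSWER: 65497


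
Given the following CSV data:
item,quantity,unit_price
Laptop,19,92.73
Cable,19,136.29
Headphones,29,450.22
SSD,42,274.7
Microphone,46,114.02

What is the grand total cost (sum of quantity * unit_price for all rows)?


Computing row totals:
  Laptop: 19 * 92.73 = 1761.87
  Cable: 19 * 136.29 = 2589.51
  Headphones: 29 * 450.22 = 13056.38
  SSD: 42 * 274.7 = 11537.4
  Microphone: 46 * 114.02 = 5244.92
Grand total = 1761.87 + 2589.51 + 13056.38 + 11537.4 + 5244.92 = 34190.08

ANSWER: 34190.08


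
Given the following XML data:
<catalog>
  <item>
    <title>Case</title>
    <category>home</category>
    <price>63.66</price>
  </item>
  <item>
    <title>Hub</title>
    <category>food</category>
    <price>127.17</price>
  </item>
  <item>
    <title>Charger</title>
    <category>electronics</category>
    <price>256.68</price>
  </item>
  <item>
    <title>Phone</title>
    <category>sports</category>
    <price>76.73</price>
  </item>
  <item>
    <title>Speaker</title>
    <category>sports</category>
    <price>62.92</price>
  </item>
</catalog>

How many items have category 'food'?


Scanning <item> elements for <category>food</category>:
  Item 2: Hub -> MATCH
Count: 1

ANSWER: 1


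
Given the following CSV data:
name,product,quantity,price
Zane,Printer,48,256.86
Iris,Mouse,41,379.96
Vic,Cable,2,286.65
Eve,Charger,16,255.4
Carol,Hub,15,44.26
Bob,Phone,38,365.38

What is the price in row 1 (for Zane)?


Row 1: Zane
Column 'price' = 256.86

ANSWER: 256.86


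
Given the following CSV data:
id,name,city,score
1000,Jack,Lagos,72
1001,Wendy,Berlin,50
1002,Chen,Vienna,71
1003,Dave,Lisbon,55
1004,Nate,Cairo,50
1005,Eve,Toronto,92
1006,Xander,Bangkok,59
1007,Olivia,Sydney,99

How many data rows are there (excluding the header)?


Counting rows (excluding header):
Header: id,name,city,score
Data rows: 8

ANSWER: 8


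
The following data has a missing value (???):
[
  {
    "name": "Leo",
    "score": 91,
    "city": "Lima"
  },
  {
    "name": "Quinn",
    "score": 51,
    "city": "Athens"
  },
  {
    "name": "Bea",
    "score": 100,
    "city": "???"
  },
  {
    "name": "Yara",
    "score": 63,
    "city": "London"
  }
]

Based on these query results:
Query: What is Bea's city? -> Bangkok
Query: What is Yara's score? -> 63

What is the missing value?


The missing value is Bea's city
From query: Bea's city = Bangkok

ANSWER: Bangkok


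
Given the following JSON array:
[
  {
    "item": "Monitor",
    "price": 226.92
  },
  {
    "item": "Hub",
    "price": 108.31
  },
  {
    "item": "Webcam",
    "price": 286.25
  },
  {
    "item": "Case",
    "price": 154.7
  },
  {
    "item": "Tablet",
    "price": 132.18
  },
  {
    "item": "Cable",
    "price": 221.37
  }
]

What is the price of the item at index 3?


Array index 3 -> Case
price = 154.7

ANSWER: 154.7


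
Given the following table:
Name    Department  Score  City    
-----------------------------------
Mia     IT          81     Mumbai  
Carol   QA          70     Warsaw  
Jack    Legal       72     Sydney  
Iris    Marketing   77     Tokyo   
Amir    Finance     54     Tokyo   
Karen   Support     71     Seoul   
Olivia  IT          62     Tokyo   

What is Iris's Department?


Row 4: Iris
Department = Marketing

ANSWER: Marketing


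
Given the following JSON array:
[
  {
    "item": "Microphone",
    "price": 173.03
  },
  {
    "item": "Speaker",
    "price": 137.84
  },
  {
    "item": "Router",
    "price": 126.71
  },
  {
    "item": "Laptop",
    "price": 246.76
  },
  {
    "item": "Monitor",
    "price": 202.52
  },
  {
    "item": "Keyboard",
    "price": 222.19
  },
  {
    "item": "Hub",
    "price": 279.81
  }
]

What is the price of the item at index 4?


Array index 4 -> Monitor
price = 202.52

ANSWER: 202.52


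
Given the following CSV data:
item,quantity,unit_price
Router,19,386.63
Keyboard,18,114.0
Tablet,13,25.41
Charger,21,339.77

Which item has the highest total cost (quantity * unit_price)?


Computing row totals:
  Router: 7345.97
  Keyboard: 2052.0
  Tablet: 330.33
  Charger: 7135.17
Maximum: Router (7345.97)

ANSWER: Router


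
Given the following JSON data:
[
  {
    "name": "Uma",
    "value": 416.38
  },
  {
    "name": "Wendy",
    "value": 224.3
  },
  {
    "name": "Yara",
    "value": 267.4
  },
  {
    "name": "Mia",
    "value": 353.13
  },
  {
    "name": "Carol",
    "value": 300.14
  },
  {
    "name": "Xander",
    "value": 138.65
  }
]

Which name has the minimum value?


Comparing values:
  Uma: 416.38
  Wendy: 224.3
  Yara: 267.4
  Mia: 353.13
  Carol: 300.14
  Xander: 138.65
Minimum: Xander (138.65)

ANSWER: Xander


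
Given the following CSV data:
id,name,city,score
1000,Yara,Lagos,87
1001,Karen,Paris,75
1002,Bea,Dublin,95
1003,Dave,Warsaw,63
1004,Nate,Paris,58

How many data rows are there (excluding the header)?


Counting rows (excluding header):
Header: id,name,city,score
Data rows: 5

ANSWER: 5


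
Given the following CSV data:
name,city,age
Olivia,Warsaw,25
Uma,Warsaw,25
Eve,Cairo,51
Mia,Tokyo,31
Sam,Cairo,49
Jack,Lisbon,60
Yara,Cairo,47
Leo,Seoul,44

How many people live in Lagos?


Scanning city column for 'Lagos':
Total matches: 0

ANSWER: 0


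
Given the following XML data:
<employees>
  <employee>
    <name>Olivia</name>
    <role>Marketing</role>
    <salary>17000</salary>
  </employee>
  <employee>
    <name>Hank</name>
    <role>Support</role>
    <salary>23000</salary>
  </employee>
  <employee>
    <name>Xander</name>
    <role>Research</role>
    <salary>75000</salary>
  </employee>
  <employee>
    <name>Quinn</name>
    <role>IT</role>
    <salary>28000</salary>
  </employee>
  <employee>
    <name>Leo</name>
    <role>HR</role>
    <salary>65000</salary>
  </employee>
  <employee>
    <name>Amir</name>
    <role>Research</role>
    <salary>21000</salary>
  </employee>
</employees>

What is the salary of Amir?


Searching for <employee> with <name>Amir</name>
Found at position 6
<salary>21000</salary>

ANSWER: 21000


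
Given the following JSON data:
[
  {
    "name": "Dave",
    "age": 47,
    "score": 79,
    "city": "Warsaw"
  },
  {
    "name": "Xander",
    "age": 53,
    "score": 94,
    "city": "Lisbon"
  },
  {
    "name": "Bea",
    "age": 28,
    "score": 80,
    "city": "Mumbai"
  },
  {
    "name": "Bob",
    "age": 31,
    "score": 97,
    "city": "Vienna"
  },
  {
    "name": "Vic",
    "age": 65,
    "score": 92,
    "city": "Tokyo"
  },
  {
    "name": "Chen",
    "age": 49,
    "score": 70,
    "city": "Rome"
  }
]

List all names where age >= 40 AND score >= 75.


Checking both conditions:
  Dave (age=47, score=79) -> YES
  Xander (age=53, score=94) -> YES
  Bea (age=28, score=80) -> no
  Bob (age=31, score=97) -> no
  Vic (age=65, score=92) -> YES
  Chen (age=49, score=70) -> no


ANSWER: Dave, Xander, Vic


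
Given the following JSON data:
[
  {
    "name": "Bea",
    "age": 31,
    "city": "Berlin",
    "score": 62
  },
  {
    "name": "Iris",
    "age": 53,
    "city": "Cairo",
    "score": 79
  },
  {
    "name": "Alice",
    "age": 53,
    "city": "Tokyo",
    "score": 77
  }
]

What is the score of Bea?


Looking up record where name = Bea
Record index: 0
Field 'score' = 62

ANSWER: 62


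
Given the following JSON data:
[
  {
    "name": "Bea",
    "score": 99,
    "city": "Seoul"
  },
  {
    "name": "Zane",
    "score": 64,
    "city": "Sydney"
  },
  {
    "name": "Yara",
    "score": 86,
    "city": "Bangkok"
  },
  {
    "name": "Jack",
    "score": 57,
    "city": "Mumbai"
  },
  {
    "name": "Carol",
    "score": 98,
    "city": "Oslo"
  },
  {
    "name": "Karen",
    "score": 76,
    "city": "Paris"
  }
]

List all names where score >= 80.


Filtering records where score >= 80:
  Bea (score=99) -> YES
  Zane (score=64) -> no
  Yara (score=86) -> YES
  Jack (score=57) -> no
  Carol (score=98) -> YES
  Karen (score=76) -> no


ANSWER: Bea, Yara, Carol


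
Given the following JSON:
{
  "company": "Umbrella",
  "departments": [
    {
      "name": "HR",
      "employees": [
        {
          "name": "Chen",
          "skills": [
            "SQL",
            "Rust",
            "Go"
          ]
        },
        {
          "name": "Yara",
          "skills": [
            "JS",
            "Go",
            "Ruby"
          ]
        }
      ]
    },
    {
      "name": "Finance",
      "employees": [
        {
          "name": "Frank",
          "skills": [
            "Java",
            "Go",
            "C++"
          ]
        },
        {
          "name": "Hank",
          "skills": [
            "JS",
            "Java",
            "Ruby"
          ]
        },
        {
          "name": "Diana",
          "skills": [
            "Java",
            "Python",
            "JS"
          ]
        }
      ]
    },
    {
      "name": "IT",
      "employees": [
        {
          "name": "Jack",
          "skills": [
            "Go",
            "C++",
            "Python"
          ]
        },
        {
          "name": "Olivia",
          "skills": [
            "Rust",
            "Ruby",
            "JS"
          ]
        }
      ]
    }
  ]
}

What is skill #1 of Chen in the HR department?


Path: departments[0].employees[0].skills[0]
Value: SQL

ANSWER: SQL


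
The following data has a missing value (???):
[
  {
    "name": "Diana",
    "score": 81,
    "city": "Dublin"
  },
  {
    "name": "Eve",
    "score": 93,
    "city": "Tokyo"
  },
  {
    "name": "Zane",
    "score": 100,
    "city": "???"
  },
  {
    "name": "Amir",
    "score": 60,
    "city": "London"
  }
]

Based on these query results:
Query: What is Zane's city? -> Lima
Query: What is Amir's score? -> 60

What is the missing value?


The missing value is Zane's city
From query: Zane's city = Lima

ANSWER: Lima


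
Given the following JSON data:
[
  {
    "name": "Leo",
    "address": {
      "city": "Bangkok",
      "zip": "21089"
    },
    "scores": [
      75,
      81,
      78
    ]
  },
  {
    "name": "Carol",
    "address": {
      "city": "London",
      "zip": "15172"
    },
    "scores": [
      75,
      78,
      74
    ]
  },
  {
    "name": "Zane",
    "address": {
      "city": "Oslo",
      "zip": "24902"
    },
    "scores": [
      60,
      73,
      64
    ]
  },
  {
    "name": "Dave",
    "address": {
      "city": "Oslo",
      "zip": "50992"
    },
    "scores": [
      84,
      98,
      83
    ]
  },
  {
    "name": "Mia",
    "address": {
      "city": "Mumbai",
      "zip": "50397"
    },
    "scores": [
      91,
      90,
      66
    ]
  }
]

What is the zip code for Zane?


Path: records[2].address.zip
Value: 24902

ANSWER: 24902


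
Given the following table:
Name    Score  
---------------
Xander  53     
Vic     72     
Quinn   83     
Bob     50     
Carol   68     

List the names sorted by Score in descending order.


Sorting by Score (descending):
  Quinn: 83
  Vic: 72
  Carol: 68
  Xander: 53
  Bob: 50


ANSWER: Quinn, Vic, Carol, Xander, Bob


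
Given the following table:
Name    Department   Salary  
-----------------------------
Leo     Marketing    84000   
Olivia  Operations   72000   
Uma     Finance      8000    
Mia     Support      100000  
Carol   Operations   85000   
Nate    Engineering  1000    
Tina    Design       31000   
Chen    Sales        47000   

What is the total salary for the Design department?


Design department members:
  Tina: 31000
Total = 31000 = 31000

ANSWER: 31000


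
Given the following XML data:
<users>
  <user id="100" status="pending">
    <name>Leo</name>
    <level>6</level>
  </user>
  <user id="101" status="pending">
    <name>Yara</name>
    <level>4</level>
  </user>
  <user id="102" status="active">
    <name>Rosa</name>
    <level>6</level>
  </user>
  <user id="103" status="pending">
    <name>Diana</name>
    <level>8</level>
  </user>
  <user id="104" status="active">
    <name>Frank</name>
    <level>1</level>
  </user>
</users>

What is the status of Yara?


Finding user with name = Yara
user id="101" status="pending"

ANSWER: pending


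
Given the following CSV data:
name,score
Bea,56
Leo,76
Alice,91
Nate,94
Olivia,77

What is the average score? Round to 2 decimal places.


Scores: 56, 76, 91, 94, 77
Sum = 394
Count = 5
Average = 394 / 5 = 78.80

ANSWER: 78.80


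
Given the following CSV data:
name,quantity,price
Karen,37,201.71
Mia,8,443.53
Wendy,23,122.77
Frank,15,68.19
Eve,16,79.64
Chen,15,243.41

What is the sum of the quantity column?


Values in 'quantity' column:
  Row 1: 37
  Row 2: 8
  Row 3: 23
  Row 4: 15
  Row 5: 16
  Row 6: 15
Sum = 37 + 8 + 23 + 15 + 16 + 15 = 114

ANSWER: 114


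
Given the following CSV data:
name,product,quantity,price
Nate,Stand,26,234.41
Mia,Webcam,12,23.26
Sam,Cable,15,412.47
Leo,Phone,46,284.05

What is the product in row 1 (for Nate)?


Row 1: Nate
Column 'product' = Stand

ANSWER: Stand


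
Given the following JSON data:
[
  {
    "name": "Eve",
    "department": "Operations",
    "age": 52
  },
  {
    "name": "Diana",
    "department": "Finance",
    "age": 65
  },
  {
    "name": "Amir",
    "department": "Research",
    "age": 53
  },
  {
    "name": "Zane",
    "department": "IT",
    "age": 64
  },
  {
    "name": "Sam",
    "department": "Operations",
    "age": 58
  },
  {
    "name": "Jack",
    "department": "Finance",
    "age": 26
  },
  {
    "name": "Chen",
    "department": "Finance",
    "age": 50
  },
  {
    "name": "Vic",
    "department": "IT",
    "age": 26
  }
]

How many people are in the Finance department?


Scanning records for department = Finance
  Record 1: Diana
  Record 5: Jack
  Record 6: Chen
Count: 3

ANSWER: 3


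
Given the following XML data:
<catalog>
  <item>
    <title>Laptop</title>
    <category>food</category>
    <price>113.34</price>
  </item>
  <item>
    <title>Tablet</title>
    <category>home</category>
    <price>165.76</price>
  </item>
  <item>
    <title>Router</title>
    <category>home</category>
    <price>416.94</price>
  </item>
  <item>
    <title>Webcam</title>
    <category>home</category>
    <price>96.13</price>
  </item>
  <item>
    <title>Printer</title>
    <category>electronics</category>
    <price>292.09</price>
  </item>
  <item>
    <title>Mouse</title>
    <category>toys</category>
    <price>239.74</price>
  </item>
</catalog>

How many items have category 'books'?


Scanning <item> elements for <category>books</category>:
Count: 0

ANSWER: 0


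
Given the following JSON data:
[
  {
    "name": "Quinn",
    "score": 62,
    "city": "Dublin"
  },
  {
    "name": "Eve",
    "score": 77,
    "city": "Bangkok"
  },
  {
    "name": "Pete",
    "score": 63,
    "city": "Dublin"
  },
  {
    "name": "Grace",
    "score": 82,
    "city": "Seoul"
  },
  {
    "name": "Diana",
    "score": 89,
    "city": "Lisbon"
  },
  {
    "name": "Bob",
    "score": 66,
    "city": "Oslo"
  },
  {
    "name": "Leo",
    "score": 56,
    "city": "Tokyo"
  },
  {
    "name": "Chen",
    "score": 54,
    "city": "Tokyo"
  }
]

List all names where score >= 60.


Filtering records where score >= 60:
  Quinn (score=62) -> YES
  Eve (score=77) -> YES
  Pete (score=63) -> YES
  Grace (score=82) -> YES
  Diana (score=89) -> YES
  Bob (score=66) -> YES
  Leo (score=56) -> no
  Chen (score=54) -> no


ANSWER: Quinn, Eve, Pete, Grace, Diana, Bob


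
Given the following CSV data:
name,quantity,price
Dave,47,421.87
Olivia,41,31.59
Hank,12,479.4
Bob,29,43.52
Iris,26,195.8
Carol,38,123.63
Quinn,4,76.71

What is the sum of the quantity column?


Values in 'quantity' column:
  Row 1: 47
  Row 2: 41
  Row 3: 12
  Row 4: 29
  Row 5: 26
  Row 6: 38
  Row 7: 4
Sum = 47 + 41 + 12 + 29 + 26 + 38 + 4 = 197

ANSWER: 197


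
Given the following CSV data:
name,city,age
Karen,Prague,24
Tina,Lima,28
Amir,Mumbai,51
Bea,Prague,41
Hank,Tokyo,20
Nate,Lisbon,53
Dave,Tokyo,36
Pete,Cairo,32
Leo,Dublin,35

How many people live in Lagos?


Scanning city column for 'Lagos':
Total matches: 0

ANSWER: 0


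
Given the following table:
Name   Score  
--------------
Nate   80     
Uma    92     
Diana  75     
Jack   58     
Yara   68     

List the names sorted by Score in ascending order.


Sorting by Score (ascending):
  Jack: 58
  Yara: 68
  Diana: 75
  Nate: 80
  Uma: 92


ANSWER: Jack, Yara, Diana, Nate, Uma


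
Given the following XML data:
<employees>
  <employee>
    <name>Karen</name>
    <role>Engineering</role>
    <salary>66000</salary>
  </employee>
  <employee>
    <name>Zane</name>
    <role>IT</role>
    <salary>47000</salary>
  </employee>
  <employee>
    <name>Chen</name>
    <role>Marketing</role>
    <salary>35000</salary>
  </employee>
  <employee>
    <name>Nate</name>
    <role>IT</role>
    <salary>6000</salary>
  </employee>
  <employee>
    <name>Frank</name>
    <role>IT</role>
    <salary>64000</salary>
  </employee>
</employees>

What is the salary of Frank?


Searching for <employee> with <name>Frank</name>
Found at position 5
<salary>64000</salary>

ANSWER: 64000


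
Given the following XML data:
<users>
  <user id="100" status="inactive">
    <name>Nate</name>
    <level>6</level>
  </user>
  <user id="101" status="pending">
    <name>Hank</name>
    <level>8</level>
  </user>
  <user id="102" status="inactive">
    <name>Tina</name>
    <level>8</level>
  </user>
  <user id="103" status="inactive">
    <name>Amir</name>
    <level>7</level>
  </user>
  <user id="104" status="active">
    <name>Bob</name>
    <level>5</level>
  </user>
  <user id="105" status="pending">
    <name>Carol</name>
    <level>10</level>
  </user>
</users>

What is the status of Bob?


Finding user with name = Bob
user id="104" status="active"

ANSWER: active


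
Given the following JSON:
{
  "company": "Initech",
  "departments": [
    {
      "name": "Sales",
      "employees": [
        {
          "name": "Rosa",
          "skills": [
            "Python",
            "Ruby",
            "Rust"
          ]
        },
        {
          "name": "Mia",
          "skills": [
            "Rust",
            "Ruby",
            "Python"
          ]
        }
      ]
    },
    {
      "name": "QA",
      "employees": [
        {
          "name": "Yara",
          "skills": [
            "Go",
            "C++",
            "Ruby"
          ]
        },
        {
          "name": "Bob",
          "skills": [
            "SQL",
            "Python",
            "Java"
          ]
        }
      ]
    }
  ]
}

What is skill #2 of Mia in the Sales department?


Path: departments[0].employees[1].skills[1]
Value: Ruby

ANSWER: Ruby


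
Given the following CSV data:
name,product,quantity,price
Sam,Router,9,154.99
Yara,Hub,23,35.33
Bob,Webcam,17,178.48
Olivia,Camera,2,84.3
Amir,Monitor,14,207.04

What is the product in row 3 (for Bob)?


Row 3: Bob
Column 'product' = Webcam

ANSWER: Webcam


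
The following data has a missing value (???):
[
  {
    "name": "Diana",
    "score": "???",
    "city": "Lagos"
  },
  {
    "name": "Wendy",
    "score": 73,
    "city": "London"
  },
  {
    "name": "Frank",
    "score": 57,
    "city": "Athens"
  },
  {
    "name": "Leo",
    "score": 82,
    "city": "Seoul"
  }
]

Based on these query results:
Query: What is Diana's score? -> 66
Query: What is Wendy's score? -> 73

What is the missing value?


The missing value is Diana's score
From query: Diana's score = 66

ANSWER: 66


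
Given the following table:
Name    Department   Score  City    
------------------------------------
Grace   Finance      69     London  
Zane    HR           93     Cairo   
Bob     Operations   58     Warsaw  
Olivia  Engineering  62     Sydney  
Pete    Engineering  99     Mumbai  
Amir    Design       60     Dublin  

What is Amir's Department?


Row 6: Amir
Department = Design

ANSWER: Design


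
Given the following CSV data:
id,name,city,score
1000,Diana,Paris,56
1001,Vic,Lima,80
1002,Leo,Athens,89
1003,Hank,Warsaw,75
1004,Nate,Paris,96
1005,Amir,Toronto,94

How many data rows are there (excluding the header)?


Counting rows (excluding header):
Header: id,name,city,score
Data rows: 6

ANSWER: 6


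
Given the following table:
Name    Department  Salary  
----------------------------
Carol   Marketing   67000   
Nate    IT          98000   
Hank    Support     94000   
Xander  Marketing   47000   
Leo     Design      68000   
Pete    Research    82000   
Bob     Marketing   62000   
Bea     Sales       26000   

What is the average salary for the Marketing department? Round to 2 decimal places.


Marketing department members:
  Carol: 67000
  Xander: 47000
  Bob: 62000
Sum = 176000
Count = 3
Average = 176000 / 3 = 58666.67

ANSWER: 58666.67


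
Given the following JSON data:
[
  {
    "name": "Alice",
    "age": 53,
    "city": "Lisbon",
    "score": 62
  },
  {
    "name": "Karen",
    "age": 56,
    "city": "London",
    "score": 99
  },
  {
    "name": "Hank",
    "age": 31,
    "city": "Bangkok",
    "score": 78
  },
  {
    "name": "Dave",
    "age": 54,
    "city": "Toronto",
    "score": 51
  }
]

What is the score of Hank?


Looking up record where name = Hank
Record index: 2
Field 'score' = 78

ANSWER: 78


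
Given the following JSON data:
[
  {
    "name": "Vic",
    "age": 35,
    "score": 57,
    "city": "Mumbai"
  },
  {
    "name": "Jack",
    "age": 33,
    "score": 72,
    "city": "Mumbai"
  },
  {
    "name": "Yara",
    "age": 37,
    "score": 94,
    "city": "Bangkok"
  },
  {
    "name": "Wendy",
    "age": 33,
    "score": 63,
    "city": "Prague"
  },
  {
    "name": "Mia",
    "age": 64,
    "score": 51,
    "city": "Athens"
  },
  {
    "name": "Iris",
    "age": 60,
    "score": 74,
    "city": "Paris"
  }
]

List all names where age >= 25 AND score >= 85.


Checking both conditions:
  Vic (age=35, score=57) -> no
  Jack (age=33, score=72) -> no
  Yara (age=37, score=94) -> YES
  Wendy (age=33, score=63) -> no
  Mia (age=64, score=51) -> no
  Iris (age=60, score=74) -> no


ANSWER: Yara


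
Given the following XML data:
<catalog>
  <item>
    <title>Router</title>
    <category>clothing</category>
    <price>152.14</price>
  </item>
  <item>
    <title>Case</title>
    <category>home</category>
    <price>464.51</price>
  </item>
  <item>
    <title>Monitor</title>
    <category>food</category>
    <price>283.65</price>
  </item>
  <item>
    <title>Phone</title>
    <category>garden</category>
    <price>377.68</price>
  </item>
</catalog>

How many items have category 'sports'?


Scanning <item> elements for <category>sports</category>:
Count: 0

ANSWER: 0


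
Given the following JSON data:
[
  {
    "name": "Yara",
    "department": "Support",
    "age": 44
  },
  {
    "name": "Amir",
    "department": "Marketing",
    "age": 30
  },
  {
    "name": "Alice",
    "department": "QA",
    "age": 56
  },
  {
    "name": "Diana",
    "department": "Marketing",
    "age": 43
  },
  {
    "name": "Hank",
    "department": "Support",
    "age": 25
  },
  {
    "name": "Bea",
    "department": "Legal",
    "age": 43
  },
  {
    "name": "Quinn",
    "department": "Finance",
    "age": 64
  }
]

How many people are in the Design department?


Scanning records for department = Design
  No matches found
Count: 0

ANSWER: 0


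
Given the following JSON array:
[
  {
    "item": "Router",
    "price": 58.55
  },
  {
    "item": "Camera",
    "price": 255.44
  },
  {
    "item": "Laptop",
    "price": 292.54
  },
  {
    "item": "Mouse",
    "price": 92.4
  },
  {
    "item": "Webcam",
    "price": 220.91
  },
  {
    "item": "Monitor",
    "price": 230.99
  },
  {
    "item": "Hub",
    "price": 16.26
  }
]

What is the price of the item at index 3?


Array index 3 -> Mouse
price = 92.4

ANSWER: 92.4


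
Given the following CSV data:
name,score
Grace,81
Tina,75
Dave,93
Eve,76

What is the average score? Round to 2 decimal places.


Scores: 81, 75, 93, 76
Sum = 325
Count = 4
Average = 325 / 4 = 81.25

ANSWER: 81.25
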